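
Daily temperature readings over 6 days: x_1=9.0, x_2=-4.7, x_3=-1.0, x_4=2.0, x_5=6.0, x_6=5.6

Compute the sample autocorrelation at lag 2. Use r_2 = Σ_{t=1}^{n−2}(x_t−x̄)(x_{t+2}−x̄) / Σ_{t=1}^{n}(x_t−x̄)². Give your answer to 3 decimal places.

-0.249

Mean x̄ = (9.0 − 4.7 − 1.0 + 2.0 + 6.0 + 5.6)/6 = 2.8167
Deviations from mean: 6.1833, -7.5167, -3.8167, -0.8167, 3.1833, 2.7833
Σ(x_t−x̄)(x_{t+2}−x̄) = (-23.5997) + (6.1386) + (-12.1497) + (-2.2731) = -31.8839
Denominator Σ(x_t−x̄)² = 127.8483
r_2 = -31.8839 / 127.8483 = -0.249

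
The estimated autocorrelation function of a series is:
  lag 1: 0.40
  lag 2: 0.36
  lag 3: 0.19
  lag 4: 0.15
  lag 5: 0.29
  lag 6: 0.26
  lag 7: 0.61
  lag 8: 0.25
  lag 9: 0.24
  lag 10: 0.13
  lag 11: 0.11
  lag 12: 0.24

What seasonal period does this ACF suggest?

7

The largest autocorrelation is r_7 = 0.61; the remaining lags stay at or below 0.40. The elevated value at lag 1 (0.40), dropping to 0.36 at lag 2, reflects decaying short-term dependence rather than seasonality.
The dominant spike at lag 7 indicates a seasonal period of 7.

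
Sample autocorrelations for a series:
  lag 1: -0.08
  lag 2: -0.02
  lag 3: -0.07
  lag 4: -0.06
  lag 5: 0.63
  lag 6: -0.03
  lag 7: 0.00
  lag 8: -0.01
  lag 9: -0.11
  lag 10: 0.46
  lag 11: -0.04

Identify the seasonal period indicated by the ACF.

The largest autocorrelation is r_5 = 0.63, with a weaker echo at lag 10 (0.46); the remaining lags stay at or below 0.00.
The dominant spike at lag 5 indicates a seasonal period of 5.

5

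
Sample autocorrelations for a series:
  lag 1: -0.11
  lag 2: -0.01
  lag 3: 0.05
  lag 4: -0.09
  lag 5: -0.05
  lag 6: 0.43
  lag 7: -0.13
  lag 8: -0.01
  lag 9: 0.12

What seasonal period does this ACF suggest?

The largest autocorrelation is r_6 = 0.43; the remaining lags stay at or below 0.12.
The dominant spike at lag 6 indicates a seasonal period of 6.

6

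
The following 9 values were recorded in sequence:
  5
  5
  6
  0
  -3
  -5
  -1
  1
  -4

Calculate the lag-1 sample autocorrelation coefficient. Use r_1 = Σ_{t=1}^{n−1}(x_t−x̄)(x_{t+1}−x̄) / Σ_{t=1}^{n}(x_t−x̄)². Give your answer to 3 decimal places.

0.503

Mean x̄ = (5 + 5 + 6 + 0 − 3 − 5 − 1 + 1 − 4)/9 = 0.4444
Numerator Σ_{t=1}^{8}(x_t−x̄)(x_{t+1}−x̄) = 68.4691
Denominator Σ(x_t−x̄)² = 136.2222
r_1 = 68.4691 / 136.2222 = 0.503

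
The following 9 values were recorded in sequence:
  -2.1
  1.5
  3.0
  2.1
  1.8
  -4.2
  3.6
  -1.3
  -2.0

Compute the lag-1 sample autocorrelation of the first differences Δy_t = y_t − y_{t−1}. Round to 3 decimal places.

First differences Δy: 3.6, 1.5, -0.9, -0.3, -6.0, 7.8, -4.9, -0.7
Mean of differences = 0.0125
Numerator Σ(Δy_t−Δȳ)(Δy_{t+1}−Δȳ) = -75.4352
Denominator Σ(Δy_t−Δȳ)² = 137.4488
r_1(Δy) = -75.4352 / 137.4488 = -0.549

-0.549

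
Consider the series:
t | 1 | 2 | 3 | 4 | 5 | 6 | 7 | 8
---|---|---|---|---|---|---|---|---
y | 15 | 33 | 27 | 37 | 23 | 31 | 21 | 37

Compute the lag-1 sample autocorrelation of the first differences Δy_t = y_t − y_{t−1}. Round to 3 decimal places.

-0.628

First differences Δy: 18, -6, 10, -14, 8, -10, 16
Mean of differences = 3.1429
Numerator Σ(Δy_t−Δȳ)(Δy_{t+1}−Δȳ) = -632.1633
Denominator Σ(Δy_t−Δȳ)² = 1006.8571
r_1(Δy) = -632.1633 / 1006.8571 = -0.628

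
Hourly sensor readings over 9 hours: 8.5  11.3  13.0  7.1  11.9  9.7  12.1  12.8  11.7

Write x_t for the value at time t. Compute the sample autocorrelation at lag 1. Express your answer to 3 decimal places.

-0.326

Mean x̄ = (8.5 + 11.3 + 13.0 + 7.1 + 11.9 + 9.7 + 12.1 + 12.8 + 11.7)/9 = 10.9000
Numerator Σ_{t=1}^{8}(x_t−x̄)(x_{t+1}−x̄) = -10.7400
Denominator Σ(x_t−x̄)² = 32.9000
r_1 = -10.7400 / 32.9000 = -0.326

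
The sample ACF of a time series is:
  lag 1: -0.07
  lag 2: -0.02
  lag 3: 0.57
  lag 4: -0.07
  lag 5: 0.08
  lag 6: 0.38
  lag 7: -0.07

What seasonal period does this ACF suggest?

3

The largest autocorrelation is r_3 = 0.57, with a weaker echo at lag 6 (0.38); the remaining lags stay at or below 0.08.
The dominant spike at lag 3 indicates a seasonal period of 3.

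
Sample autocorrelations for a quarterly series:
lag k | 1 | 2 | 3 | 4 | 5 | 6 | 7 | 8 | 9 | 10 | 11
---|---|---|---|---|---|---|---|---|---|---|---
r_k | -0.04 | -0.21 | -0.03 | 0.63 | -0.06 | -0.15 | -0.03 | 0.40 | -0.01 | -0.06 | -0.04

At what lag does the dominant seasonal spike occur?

4

The largest autocorrelation is r_4 = 0.63, with a weaker echo at lag 8 (0.40); the remaining lags stay at or below -0.01.
The dominant spike at lag 4 indicates a seasonal period of 4.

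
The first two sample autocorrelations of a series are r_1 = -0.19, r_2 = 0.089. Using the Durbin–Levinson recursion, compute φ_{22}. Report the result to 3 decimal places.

φ_{22} = (r_2 − r_1²) / (1 − r_1²)
r_1² = (-0.19)² = 0.0361
Numerator = 0.089 − 0.0361 = 0.0529; denominator = 1 − 0.0361 = 0.9639
φ_{22} = 0.0529 / 0.9639 = 0.055

0.055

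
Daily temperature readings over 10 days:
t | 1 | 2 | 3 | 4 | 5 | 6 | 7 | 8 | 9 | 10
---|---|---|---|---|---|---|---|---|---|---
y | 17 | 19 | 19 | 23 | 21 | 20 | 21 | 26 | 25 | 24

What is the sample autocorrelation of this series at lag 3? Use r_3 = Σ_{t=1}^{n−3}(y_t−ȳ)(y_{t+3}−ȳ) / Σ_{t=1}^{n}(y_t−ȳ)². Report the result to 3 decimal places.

-0.147

Mean ȳ = (17 + 19 + 19 + 23 + 21 + 20 + 21 + 26 + 25 + 24)/10 = 21.5000
Σ(y_t−ȳ)(y_{t+3}−ȳ) = (-6.7500) + (1.2500) + (3.7500) + (-0.7500) + (-2.2500) + (-5.2500) + (-1.2500) = -11.2500
Denominator Σ(y_t−ȳ)² = 76.5000
r_3 = -11.2500 / 76.5000 = -0.147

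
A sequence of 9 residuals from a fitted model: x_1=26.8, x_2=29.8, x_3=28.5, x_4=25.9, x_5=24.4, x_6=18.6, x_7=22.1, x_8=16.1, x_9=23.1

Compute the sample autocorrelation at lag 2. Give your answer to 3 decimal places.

0.364

Mean x̄ = (26.8 + 29.8 + 28.5 + 25.9 + 24.4 + 18.6 + 22.1 + 16.1 + 23.1)/9 = 23.9222
Numerator Σ_{t=1}^{7}(x_t−x̄)(x_{t+2}−x̄) = 58.7190
Denominator Σ(x_t−x̄)² = 161.4356
r_2 = 58.7190 / 161.4356 = 0.364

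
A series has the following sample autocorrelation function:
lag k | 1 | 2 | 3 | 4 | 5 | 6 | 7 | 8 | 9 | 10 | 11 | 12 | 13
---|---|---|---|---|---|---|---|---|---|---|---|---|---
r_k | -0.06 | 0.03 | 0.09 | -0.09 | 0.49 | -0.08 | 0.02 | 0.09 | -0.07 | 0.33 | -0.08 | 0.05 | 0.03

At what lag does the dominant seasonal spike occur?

The largest autocorrelation is r_5 = 0.49, with a weaker echo at lag 10 (0.33); the remaining lags stay at or below 0.09.
The dominant spike at lag 5 indicates a seasonal period of 5.

5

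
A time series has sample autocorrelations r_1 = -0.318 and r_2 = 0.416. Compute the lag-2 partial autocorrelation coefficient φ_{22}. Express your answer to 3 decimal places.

0.350

φ_{22} = (r_2 − r_1²) / (1 − r_1²)
r_1² = (-0.318)² = 0.101124
Numerator = 0.416 − 0.1011 = 0.3149; denominator = 1 − 0.1011 = 0.8989
φ_{22} = 0.3149 / 0.8989 = 0.350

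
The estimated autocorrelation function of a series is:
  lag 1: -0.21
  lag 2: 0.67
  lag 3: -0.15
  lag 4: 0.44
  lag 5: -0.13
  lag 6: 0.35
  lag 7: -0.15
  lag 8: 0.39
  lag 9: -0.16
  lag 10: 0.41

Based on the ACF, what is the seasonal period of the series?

2

The largest autocorrelation is r_2 = 0.67, with weaker echoes at lags 4 (0.44), 6 (0.35), 8 (0.39) and 10 (0.41); the remaining lags stay at or below -0.13.
The dominant spike at lag 2 indicates a seasonal period of 2.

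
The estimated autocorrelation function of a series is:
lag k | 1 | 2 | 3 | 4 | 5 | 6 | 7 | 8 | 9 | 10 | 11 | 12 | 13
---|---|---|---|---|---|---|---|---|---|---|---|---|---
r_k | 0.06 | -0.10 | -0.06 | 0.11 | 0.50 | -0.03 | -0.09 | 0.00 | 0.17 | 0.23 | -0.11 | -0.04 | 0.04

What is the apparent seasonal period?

5

The largest autocorrelation is r_5 = 0.50, with a weaker echo at lag 10 (0.23); the remaining lags stay at or below 0.17.
The dominant spike at lag 5 indicates a seasonal period of 5.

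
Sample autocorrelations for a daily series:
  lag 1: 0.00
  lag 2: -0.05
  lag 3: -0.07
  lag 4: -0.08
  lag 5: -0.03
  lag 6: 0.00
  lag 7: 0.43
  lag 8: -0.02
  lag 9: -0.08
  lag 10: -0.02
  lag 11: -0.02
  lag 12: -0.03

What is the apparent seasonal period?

7

The largest autocorrelation is r_7 = 0.43; the remaining lags stay at or below 0.00.
The dominant spike at lag 7 indicates a seasonal period of 7.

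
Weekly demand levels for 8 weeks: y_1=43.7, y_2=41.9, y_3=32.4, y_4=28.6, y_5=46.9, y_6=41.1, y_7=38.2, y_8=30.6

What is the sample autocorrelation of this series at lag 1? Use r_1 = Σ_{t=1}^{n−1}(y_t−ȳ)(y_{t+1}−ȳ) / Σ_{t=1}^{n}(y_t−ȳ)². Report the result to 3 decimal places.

Mean ȳ = (43.7 + 41.9 + 32.4 + 28.6 + 46.9 + 41.1 + 38.2 + 30.6)/8 = 37.9250
Deviations from mean: 5.7750, 3.9750, -5.5250, -9.3250, 8.9750, 3.1750, 0.2750, -7.3250
Σ(y_t−ȳ)(y_{t+1}−ȳ) = (22.9556) + (-21.9619) + (51.5206) + (-83.6919) + (28.4956) + (0.8731) + (-2.0144) = -3.8231
Denominator Σ(y_t−ȳ)² = 310.9950
r_1 = -3.8231 / 310.9950 = -0.012

-0.012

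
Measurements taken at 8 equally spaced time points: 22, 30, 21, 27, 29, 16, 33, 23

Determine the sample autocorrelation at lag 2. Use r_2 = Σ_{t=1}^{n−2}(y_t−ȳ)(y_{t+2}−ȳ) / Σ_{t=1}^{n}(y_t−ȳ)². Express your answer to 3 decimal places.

0.177

Mean ȳ = (22 + 30 + 21 + 27 + 29 + 16 + 33 + 23)/8 = 25.1250
Deviations from mean: -3.1250, 4.8750, -4.1250, 1.8750, 3.8750, -9.1250, 7.8750, -2.1250
Σ(y_t−ȳ)(y_{t+2}−ȳ) = (12.8906) + (9.1406) + (-15.9844) + (-17.1094) + (30.5156) + (19.3906) = 38.8438
Denominator Σ(y_t−ȳ)² = 218.8750
r_2 = 38.8438 / 218.8750 = 0.177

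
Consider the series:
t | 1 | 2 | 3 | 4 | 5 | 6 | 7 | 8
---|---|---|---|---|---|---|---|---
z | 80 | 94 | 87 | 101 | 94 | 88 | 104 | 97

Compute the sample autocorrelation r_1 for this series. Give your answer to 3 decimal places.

Mean z̄ = (80 + 94 + 87 + 101 + 94 + 88 + 104 + 97)/8 = 93.1250
Deviations from mean: -13.1250, 0.8750, -6.1250, 7.8750, 0.8750, -5.1250, 10.8750, 3.8750
Σ(z_t−z̄)(z_{t+1}−z̄) = (-11.4844) + (-5.3594) + (-48.2344) + (6.8906) + (-4.4844) + (-55.7344) + (42.1406) = -76.2656
Denominator Σ(z_t−z̄)² = 432.8750
r_1 = -76.2656 / 432.8750 = -0.176

-0.176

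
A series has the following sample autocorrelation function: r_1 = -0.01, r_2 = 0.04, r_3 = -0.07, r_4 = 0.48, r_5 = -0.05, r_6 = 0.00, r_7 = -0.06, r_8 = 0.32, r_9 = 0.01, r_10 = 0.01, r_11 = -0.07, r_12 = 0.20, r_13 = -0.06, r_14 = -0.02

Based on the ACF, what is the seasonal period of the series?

The largest autocorrelation is r_4 = 0.48, with weaker echoes at lags 8 (0.32) and 12 (0.20); the remaining lags stay at or below 0.04.
The dominant spike at lag 4 indicates a seasonal period of 4.

4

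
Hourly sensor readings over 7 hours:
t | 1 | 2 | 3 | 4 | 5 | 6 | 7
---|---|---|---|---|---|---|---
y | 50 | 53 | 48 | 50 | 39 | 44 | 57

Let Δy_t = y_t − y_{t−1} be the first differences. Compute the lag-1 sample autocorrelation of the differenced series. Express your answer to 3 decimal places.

-0.081

First differences Δy: 3, -5, 2, -11, 5, 13
Mean of differences = 1.1667
Numerator Σ(Δy_t−Δȳ)(Δy_{t+1}−Δȳ) = -27.8611
Denominator Σ(Δy_t−Δȳ)² = 344.8333
r_1(Δy) = -27.8611 / 344.8333 = -0.081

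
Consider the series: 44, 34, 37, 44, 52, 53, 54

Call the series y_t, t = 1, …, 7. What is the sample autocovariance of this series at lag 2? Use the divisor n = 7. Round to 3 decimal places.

Mean ȳ = (44 + 34 + 37 + 44 + 52 + 53 + 54)/7 = 45.4286
Σ_{t=1}^{5}(y_t−ȳ)(y_{t+2}−ȳ) = 18.4898
γ_2 = 18.4898 / 7 = 2.641

2.641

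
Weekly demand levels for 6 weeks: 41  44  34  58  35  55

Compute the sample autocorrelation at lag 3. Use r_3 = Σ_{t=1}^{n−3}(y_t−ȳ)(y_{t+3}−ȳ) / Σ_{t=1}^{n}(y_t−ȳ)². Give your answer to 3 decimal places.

-0.302

Mean ȳ = (41 + 44 + 34 + 58 + 35 + 55)/6 = 44.5000
Deviations from mean: -3.5000, -0.5000, -10.5000, 13.5000, -9.5000, 10.5000
Σ(y_t−ȳ)(y_{t+3}−ȳ) = (-47.2500) + (4.7500) + (-110.2500) = -152.7500
Denominator Σ(y_t−ȳ)² = 505.5000
r_3 = -152.7500 / 505.5000 = -0.302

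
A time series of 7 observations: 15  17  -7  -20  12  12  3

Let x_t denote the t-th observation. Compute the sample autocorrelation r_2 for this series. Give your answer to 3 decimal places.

-0.634

Mean x̄ = (15 + 17 − 7 − 20 + 12 + 12 + 3)/7 = 4.5714
Numerator Σ_{t=1}^{5}(x_t−x̄)(x_{t+2}−x̄) = -706.2245
Denominator Σ(x_t−x̄)² = 1113.7143
r_2 = -706.2245 / 1113.7143 = -0.634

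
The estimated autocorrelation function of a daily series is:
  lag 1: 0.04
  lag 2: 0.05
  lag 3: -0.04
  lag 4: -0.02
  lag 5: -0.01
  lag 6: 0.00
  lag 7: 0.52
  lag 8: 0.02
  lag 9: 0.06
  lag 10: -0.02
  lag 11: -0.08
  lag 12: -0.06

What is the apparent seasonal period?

The largest autocorrelation is r_7 = 0.52; the remaining lags stay at or below 0.06.
The dominant spike at lag 7 indicates a seasonal period of 7.

7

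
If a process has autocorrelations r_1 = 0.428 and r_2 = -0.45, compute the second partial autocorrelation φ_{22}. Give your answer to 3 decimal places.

-0.775

φ_{22} = (r_2 − r_1²) / (1 − r_1²)
r_1² = (0.428)² = 0.183184
Numerator = -0.45 − 0.1832 = -0.6332; denominator = 1 − 0.1832 = 0.8168
φ_{22} = -0.6332 / 0.8168 = -0.775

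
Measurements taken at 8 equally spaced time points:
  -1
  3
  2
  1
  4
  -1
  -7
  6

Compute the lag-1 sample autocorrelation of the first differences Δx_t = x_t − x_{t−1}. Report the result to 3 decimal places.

First differences Δx: 4, -1, -1, 3, -5, -6, 13
Mean of differences = 1.0000
Numerator Σ(Δx_t−Δx̄)(Δx_{t+1}−Δx̄) = -60.0000
Denominator Σ(Δx_t−Δx̄)² = 250.0000
r_1(Δx) = -60.0000 / 250.0000 = -0.240

-0.240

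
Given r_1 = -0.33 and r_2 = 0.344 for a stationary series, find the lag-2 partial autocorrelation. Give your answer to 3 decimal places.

0.264

φ_{22} = (r_2 − r_1²) / (1 − r_1²)
r_1² = (-0.33)² = 0.1089
Numerator = 0.344 − 0.1089 = 0.2351; denominator = 1 − 0.1089 = 0.8911
φ_{22} = 0.2351 / 0.8911 = 0.264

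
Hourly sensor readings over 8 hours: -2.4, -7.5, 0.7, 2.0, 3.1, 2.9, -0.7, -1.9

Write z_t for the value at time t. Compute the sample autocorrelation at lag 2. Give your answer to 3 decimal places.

Mean z̄ = (-2.4 − 7.5 + 0.7 + 2.0 + 3.1 + 2.9 − 0.7 − 1.9)/8 = -0.4750
Deviations from mean: -1.9250, -7.0250, 1.1750, 2.4750, 3.5750, 3.3750, -0.2250, -1.4250
Numerator Σ_{t=1}^{6}(z_t−z̄)(z_{t+2}−z̄) = -12.7088
Denominator Σ(z_t−z̄)² = 86.8150
r_2 = -12.7088 / 86.8150 = -0.146

-0.146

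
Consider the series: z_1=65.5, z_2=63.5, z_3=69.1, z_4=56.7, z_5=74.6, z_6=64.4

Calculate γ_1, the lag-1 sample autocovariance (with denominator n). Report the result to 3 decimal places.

Mean z̄ = (65.5 + 63.5 + 69.1 + 56.7 + 74.6 + 64.4)/6 = 65.6333
Deviations: -0.1333, -2.1333, 3.4667, -8.9333, 8.9667, -1.2333
Σ_{t=1}^{5}(z_t−z̄)(z_{t+1}−z̄) = -129.2411
γ_1 = -129.2411 / 6 = -21.540

-21.540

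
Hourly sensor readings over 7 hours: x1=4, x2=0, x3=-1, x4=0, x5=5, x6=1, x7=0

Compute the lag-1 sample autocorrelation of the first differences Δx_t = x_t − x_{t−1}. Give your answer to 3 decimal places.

-0.136

First differences Δx: -4, -1, 1, 5, -4, -1
Mean of differences = -0.6667
Numerator Σ(Δx_t−Δx̄)(Δx_{t+1}−Δx̄) = -7.7778
Denominator Σ(Δx_t−Δx̄)² = 57.3333
r_1(Δx) = -7.7778 / 57.3333 = -0.136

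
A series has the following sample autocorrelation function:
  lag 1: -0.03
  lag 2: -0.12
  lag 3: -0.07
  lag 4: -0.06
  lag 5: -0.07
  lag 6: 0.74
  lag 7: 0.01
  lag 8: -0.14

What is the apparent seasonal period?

6

The largest autocorrelation is r_6 = 0.74; the remaining lags stay at or below 0.01.
The dominant spike at lag 6 indicates a seasonal period of 6.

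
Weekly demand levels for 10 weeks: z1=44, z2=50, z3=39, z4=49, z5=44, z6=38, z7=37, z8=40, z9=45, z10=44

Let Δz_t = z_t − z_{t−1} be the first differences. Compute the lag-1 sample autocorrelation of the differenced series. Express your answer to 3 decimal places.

First differences Δz: 6, -11, 10, -5, -6, -1, 3, 5, -1
Mean of differences = 0.0000
Numerator Σ(Δz_t−Δz̄)(Δz_{t+1}−Δz̄) = -183.0000
Denominator Σ(Δz_t−Δz̄)² = 354.0000
r_1(Δz) = -183.0000 / 354.0000 = -0.517

-0.517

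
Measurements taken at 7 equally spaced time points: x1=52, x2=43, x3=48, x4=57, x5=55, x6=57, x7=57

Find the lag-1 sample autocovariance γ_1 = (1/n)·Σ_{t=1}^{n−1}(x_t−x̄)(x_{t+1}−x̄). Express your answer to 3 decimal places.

10.070

Mean x̄ = (52 + 43 + 48 + 57 + 55 + 57 + 57)/7 = 52.7143
Deviations: -0.7143, -9.7143, -4.7143, 4.2857, 2.2857, 4.2857, 4.2857
Σ_{t=1}^{6}(x_t−x̄)(x_{t+1}−x̄) = 70.4898
γ_1 = 70.4898 / 7 = 10.070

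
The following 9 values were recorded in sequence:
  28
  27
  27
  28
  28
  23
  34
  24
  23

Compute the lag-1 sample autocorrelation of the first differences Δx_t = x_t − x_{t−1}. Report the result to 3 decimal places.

First differences Δx: -1, 0, 1, 0, -5, 11, -10, -1
Mean of differences = -0.6250
Numerator Σ(Δx_t−Δx̄)(Δx_{t+1}−Δx̄) = -157.2656
Denominator Σ(Δx_t−Δx̄)² = 245.8750
r_1(Δx) = -157.2656 / 245.8750 = -0.640

-0.640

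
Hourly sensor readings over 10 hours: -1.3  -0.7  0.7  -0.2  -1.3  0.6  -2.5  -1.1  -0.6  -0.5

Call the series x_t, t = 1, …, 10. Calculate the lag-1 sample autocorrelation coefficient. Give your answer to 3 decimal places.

-0.251

Mean x̄ = (-1.3 − 0.7 + 0.7 − 0.2 − 1.3 + 0.6 − 2.5 − 1.1 − 0.6 − 0.5)/10 = -0.6900
Numerator Σ_{t=1}^{9}(x_t−x̄)(x_{t+1}−x̄) = -2.0251
Denominator Σ(x_t−x̄)² = 8.0690
r_1 = -2.0251 / 8.0690 = -0.251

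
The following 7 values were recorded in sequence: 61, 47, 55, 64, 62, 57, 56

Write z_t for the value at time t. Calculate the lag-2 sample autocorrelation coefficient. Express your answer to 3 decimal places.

-0.504

Mean z̄ = (61 + 47 + 55 + 64 + 62 + 57 + 56)/7 = 57.4286
Deviations from mean: 3.5714, -10.4286, -2.4286, 6.5714, 4.5714, -0.4286, -1.4286
Numerator Σ_{t=1}^{5}(z_t−z̄)(z_{t+2}−z̄) = -97.6531
Denominator Σ(z_t−z̄)² = 193.7143
r_2 = -97.6531 / 193.7143 = -0.504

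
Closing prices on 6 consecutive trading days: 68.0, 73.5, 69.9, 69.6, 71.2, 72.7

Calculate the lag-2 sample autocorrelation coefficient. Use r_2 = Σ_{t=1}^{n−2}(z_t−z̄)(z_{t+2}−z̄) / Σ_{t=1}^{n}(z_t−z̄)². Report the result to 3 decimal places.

-0.157

Mean z̄ = (68.0 + 73.5 + 69.9 + 69.6 + 71.2 + 72.7)/6 = 70.8167
Deviations from mean: -2.8167, 2.6833, -0.9167, -1.2167, 0.3833, 1.8833
Σ(z_t−z̄)(z_{t+2}−z̄) = (2.5819) + (-3.2647) + (-0.3514) + (-2.2914) = -3.3256
Denominator Σ(z_t−z̄)² = 21.1483
r_2 = -3.3256 / 21.1483 = -0.157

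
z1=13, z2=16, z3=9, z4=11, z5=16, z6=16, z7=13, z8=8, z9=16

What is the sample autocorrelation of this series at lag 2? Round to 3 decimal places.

-0.482

Mean z̄ = (13 + 16 + 9 + 11 + 16 + 16 + 13 + 8 + 16)/9 = 13.1111
Numerator Σ_{t=1}^{7}(z_t−z̄)(z_{t+2}−z̄) = -39.0247
Denominator Σ(z_t−z̄)² = 80.8889
r_2 = -39.0247 / 80.8889 = -0.482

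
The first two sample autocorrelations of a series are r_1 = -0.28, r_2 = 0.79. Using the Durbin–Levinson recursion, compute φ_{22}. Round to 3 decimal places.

0.772

φ_{22} = (r_2 − r_1²) / (1 − r_1²)
r_1² = (-0.28)² = 0.0784
Numerator = 0.79 − 0.0784 = 0.7116; denominator = 1 − 0.0784 = 0.9216
φ_{22} = 0.7116 / 0.9216 = 0.772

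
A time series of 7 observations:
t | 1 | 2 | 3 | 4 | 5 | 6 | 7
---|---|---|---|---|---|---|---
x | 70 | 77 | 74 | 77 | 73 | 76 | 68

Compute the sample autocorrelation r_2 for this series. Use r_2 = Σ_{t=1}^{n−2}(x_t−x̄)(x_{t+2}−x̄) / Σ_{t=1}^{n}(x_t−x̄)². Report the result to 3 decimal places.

0.292

Mean x̄ = (70 + 77 + 74 + 77 + 73 + 76 + 68)/7 = 73.5714
Deviations from mean: -3.5714, 3.4286, 0.4286, 3.4286, -0.5714, 2.4286, -5.5714
Σ(x_t−x̄)(x_{t+2}−x̄) = (-1.5306) + (11.7551) + (-0.2449) + (8.3265) + (3.1837) = 21.4898
Denominator Σ(x_t−x̄)² = 73.7143
r_2 = 21.4898 / 73.7143 = 0.292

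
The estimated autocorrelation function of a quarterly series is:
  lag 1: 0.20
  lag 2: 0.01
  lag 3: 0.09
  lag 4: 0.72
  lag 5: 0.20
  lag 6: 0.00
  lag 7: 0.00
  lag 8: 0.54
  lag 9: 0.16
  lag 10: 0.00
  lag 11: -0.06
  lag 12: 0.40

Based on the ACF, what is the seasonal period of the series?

The largest autocorrelation is r_4 = 0.72, with weaker echoes at lags 8 (0.54) and 12 (0.40); the remaining lags stay at or below 0.20. The elevated value at lag 1 (0.20), dropping to 0.01 at lag 2, reflects decaying short-term dependence rather than seasonality.
The dominant spike at lag 4 indicates a seasonal period of 4.

4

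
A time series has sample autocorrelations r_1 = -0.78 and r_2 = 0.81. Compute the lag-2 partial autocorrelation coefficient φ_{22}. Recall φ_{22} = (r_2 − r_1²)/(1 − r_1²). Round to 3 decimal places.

φ_{22} = (r_2 − r_1²) / (1 − r_1²)
r_1² = (-0.78)² = 0.6084
Numerator = 0.81 − 0.6084 = 0.2016; denominator = 1 − 0.6084 = 0.3916
φ_{22} = 0.2016 / 0.3916 = 0.515

0.515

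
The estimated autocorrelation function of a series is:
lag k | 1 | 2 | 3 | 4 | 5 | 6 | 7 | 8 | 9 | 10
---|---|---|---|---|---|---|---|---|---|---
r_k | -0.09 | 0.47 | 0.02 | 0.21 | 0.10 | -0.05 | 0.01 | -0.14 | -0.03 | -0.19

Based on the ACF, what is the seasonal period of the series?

The largest autocorrelation is r_2 = 0.47, with a weaker echo at lag 4 (0.21); the remaining lags stay at or below 0.10.
The dominant spike at lag 2 indicates a seasonal period of 2.

2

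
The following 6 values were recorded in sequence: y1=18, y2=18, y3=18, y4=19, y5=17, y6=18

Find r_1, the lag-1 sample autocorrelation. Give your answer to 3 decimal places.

-0.500

Mean ȳ = (18 + 18 + 18 + 19 + 17 + 18)/6 = 18.0000
Deviations from mean: 0.0000, 0.0000, 0.0000, 1.0000, -1.0000, 0.0000
Σ(y_t−ȳ)(y_{t+1}−ȳ) = (0.0000) + (0.0000) + (0.0000) + (-1.0000) + (0.0000) = -1.0000
Denominator Σ(y_t−ȳ)² = 2.0000
r_1 = -1.0000 / 2.0000 = -0.500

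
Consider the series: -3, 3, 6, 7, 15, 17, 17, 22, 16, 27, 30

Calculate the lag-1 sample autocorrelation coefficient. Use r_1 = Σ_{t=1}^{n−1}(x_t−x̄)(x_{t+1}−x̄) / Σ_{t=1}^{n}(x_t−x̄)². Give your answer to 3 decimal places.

0.589

Mean x̄ = (-3 + 3 + 6 + 7 + 15 + 17 + 17 + 22 + 16 + 27 + 30)/11 = 14.2727
Numerator Σ_{t=1}^{10}(x_t−x̄)(x_{t+1}−x̄) = 608.8347
Denominator Σ(x_t−x̄)² = 1034.1818
r_1 = 608.8347 / 1034.1818 = 0.589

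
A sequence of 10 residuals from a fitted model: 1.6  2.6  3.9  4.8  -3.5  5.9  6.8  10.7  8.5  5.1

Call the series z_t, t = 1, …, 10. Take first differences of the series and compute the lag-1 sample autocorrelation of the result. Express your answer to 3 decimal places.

First differences Δz: 1.0, 1.3, 0.9, -8.3, 9.4, 0.9, 3.9, -2.2, -3.4
Mean of differences = 0.3889
Numerator Σ(Δz_t−Δz̄)(Δz_{t+1}−Δz̄) = -74.5957
Denominator Σ(Δz_t−Δz̄)² = 191.8089
r_1(Δz) = -74.5957 / 191.8089 = -0.389

-0.389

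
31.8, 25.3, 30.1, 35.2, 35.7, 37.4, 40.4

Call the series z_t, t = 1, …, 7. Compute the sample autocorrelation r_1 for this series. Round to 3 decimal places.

0.500

Mean z̄ = (31.8 + 25.3 + 30.1 + 35.2 + 35.7 + 37.4 + 40.4)/7 = 33.7000
Deviations from mean: -1.9000, -8.4000, -3.6000, 1.5000, 2.0000, 3.7000, 6.7000
Numerator Σ_{t=1}^{6}(z_t−z̄)(z_{t+1}−z̄) = 75.9900
Denominator Σ(z_t−z̄)² = 151.9600
r_1 = 75.9900 / 151.9600 = 0.500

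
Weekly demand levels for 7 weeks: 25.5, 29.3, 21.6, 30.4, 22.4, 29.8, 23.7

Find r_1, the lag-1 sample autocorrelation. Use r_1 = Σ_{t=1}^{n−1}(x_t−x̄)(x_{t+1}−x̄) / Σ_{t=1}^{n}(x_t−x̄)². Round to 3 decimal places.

-0.899

Mean x̄ = (25.5 + 29.3 + 21.6 + 30.4 + 22.4 + 29.8 + 23.7)/7 = 26.1000
Deviations from mean: -0.6000, 3.2000, -4.5000, 4.3000, -3.7000, 3.7000, -2.4000
Σ(x_t−x̄)(x_{t+1}−x̄) = (-1.9200) + (-14.4000) + (-19.3500) + (-15.9100) + (-13.6900) + (-8.8800) = -74.1500
Denominator Σ(x_t−x̄)² = 82.4800
r_1 = -74.1500 / 82.4800 = -0.899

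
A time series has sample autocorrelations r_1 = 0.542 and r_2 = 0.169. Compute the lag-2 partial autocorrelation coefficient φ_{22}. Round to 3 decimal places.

-0.177

φ_{22} = (r_2 − r_1²) / (1 − r_1²)
r_1² = (0.542)² = 0.293764
Numerator = 0.169 − 0.2938 = -0.1248; denominator = 1 − 0.2938 = 0.7062
φ_{22} = -0.1248 / 0.7062 = -0.177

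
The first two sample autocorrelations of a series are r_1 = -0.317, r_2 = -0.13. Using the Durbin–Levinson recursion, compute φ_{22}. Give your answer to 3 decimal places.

-0.256

φ_{22} = (r_2 − r_1²) / (1 − r_1²)
r_1² = (-0.317)² = 0.100489
Numerator = -0.13 − 0.1005 = -0.2305; denominator = 1 − 0.1005 = 0.8995
φ_{22} = -0.2305 / 0.8995 = -0.256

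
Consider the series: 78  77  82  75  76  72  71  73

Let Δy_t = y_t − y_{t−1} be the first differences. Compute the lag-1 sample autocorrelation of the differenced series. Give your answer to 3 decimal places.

-0.576

First differences Δy: -1, 5, -7, 1, -4, -1, 2
Mean of differences = -0.7143
Numerator Σ(Δy_t−Δȳ)(Δy_{t+1}−Δȳ) = -53.7959
Denominator Σ(Δy_t−Δȳ)² = 93.4286
r_1(Δy) = -53.7959 / 93.4286 = -0.576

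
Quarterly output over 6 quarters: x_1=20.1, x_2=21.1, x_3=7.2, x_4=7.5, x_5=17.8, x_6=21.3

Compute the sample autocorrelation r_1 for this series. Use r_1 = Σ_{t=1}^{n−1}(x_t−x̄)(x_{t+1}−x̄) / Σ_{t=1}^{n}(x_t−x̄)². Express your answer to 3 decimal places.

0.194

Mean x̄ = (20.1 + 21.1 + 7.2 + 7.5 + 17.8 + 21.3)/6 = 15.8333
Deviations from mean: 4.2667, 5.2667, -8.6333, -8.3333, 1.9667, 5.4667
Numerator Σ_{t=1}^{5}(x_t−x̄)(x_{t+1}−x̄) = 43.3089
Denominator Σ(x_t−x̄)² = 223.6733
r_1 = 43.3089 / 223.6733 = 0.194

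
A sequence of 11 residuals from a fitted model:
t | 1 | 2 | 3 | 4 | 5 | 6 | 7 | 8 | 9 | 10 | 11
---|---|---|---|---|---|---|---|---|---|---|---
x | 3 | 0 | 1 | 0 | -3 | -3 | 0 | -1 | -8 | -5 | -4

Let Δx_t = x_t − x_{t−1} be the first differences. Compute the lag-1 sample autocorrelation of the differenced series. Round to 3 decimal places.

-0.226

First differences Δx: -3, 1, -1, -3, 0, 3, -1, -7, 3, 1
Mean of differences = -0.7000
Numerator Σ(Δx_t−Δx̄)(Δx_{t+1}−Δx̄) = -18.9900
Denominator Σ(Δx_t−Δx̄)² = 84.1000
r_1(Δx) = -18.9900 / 84.1000 = -0.226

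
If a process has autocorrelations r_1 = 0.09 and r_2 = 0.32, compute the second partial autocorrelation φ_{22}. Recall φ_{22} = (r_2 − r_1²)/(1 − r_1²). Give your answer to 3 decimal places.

0.314

φ_{22} = (r_2 − r_1²) / (1 − r_1²)
r_1² = (0.09)² = 0.0081
Numerator = 0.32 − 0.0081 = 0.3119; denominator = 1 − 0.0081 = 0.9919
φ_{22} = 0.3119 / 0.9919 = 0.314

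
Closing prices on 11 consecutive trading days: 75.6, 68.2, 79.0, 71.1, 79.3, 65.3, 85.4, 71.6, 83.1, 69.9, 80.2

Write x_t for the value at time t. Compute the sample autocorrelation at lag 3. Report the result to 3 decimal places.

-0.642

Mean x̄ = (75.6 + 68.2 + 79.0 + 71.1 + 79.3 + 65.3 + 85.4 + 71.6 + 83.1 + 69.9 + 80.2)/11 = 75.3364
Numerator Σ_{t=1}^{8}(x_t−x̄)(x_{t+3}−x̄) = -274.4158
Denominator Σ(x_t−x̄)² = 427.5255
r_3 = -274.4158 / 427.5255 = -0.642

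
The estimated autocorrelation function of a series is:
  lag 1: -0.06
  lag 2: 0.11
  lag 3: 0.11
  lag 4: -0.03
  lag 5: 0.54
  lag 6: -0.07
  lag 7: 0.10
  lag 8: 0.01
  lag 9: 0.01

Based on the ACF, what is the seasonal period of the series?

The largest autocorrelation is r_5 = 0.54; the remaining lags stay at or below 0.11.
The dominant spike at lag 5 indicates a seasonal period of 5.

5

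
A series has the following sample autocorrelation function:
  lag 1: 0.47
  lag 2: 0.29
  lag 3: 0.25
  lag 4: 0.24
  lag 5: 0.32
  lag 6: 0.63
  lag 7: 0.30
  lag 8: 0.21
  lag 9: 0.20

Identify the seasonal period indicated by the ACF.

The largest autocorrelation is r_6 = 0.63; the remaining lags stay at or below 0.47. The elevated value at lag 1 (0.47), dropping to 0.29 at lag 2, reflects decaying short-term dependence rather than seasonality.
The dominant spike at lag 6 indicates a seasonal period of 6.

6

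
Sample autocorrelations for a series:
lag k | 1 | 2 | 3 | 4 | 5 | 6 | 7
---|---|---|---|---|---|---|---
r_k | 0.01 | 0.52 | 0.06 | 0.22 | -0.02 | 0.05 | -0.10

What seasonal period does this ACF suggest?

The largest autocorrelation is r_2 = 0.52, with a weaker echo at lag 4 (0.22); the remaining lags stay at or below 0.06.
The dominant spike at lag 2 indicates a seasonal period of 2.

2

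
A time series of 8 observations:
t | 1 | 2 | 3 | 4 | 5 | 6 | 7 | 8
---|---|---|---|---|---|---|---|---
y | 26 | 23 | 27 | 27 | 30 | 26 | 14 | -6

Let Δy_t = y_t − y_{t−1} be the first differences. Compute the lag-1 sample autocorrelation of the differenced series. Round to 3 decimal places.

First differences Δy: -3, 4, 0, 3, -4, -12, -20
Mean of differences = -4.5714
Numerator Σ(Δy_t−Δȳ)(Δy_{t+1}−Δȳ) = 201.9592
Denominator Σ(Δy_t−Δȳ)² = 447.7143
r_1(Δy) = 201.9592 / 447.7143 = 0.451

0.451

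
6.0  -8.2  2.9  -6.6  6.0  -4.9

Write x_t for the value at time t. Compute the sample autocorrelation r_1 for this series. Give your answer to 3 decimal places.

-0.788

Mean x̄ = (6.0 − 8.2 + 2.9 − 6.6 + 6.0 − 4.9)/6 = -0.8000
Deviations from mean: 6.8000, -7.4000, 3.7000, -5.8000, 6.8000, -4.1000
Numerator Σ_{t=1}^{5}(x_t−x̄)(x_{t+1}−x̄) = -166.4800
Denominator Σ(x_t−x̄)² = 211.3800
r_1 = -166.4800 / 211.3800 = -0.788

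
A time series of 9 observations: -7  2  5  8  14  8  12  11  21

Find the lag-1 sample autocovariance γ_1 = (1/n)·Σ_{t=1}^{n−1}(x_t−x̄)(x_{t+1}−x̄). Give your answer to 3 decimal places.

Mean x̄ = (-7 + 2 + 5 + 8 + 14 + 8 + 12 + 11 + 21)/9 = 8.2222
Σ_{t=1}^{8}(x_t−x̄)(x_{t+1}−x̄) = 158.0617
γ_1 = 158.0617 / 9 = 17.562

17.562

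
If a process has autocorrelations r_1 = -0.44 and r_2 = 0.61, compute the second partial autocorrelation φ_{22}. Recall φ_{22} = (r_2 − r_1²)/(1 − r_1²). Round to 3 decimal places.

0.516

φ_{22} = (r_2 − r_1²) / (1 − r_1²)
r_1² = (-0.44)² = 0.1936
Numerator = 0.61 − 0.1936 = 0.4164; denominator = 1 − 0.1936 = 0.8064
φ_{22} = 0.4164 / 0.8064 = 0.516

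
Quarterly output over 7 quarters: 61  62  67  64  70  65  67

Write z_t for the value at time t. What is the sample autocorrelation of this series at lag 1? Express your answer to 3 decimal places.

Mean z̄ = (61 + 62 + 67 + 64 + 70 + 65 + 67)/7 = 65.1429
Deviations from mean: -4.1429, -3.1429, 1.8571, -1.1429, 4.8571, -0.1429, 1.8571
Σ(z_t−z̄)(z_{t+1}−z̄) = (13.0204) + (-5.8367) + (-2.1224) + (-5.5510) + (-0.6939) + (-0.2653) = -1.4490
Denominator Σ(z_t−z̄)² = 58.8571
r_1 = -1.4490 / 58.8571 = -0.025

-0.025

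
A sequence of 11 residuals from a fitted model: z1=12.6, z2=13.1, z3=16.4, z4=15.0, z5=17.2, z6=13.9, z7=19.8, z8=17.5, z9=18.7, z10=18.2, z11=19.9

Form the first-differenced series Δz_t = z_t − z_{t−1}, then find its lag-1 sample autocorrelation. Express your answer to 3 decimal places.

-0.804

First differences Δz: 0.5, 3.3, -1.4, 2.2, -3.3, 5.9, -2.3, 1.2, -0.5, 1.7
Mean of differences = 0.7300
Numerator Σ(Δz_t−Δz̄)(Δz_{t+1}−Δz̄) = -54.8159
Denominator Σ(Δz_t−Δz̄)² = 68.1810
r_1(Δz) = -54.8159 / 68.1810 = -0.804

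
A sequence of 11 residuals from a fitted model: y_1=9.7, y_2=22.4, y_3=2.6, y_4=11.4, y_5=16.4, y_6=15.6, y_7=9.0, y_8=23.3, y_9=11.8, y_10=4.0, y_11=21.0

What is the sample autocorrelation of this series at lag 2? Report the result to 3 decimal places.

-0.211

Mean ȳ = (9.7 + 22.4 + 2.6 + 11.4 + 16.4 + 15.6 + 9.0 + 23.3 + 11.8 + 4.0 + 21.0)/11 = 13.3818
Numerator Σ_{t=1}^{9}(y_t−ȳ)(y_{t+2}−ȳ) = -104.5079
Denominator Σ(y_t−ȳ)² = 495.2164
r_2 = -104.5079 / 495.2164 = -0.211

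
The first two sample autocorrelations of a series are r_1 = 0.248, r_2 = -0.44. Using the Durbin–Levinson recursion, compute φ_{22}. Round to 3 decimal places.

φ_{22} = (r_2 − r_1²) / (1 − r_1²)
r_1² = (0.248)² = 0.061504
Numerator = -0.44 − 0.0615 = -0.5015; denominator = 1 − 0.0615 = 0.9385
φ_{22} = -0.5015 / 0.9385 = -0.534

-0.534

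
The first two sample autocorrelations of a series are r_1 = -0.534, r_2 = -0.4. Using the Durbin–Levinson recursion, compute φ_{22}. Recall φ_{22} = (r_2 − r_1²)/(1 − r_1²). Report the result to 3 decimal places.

-0.958

φ_{22} = (r_2 − r_1²) / (1 − r_1²)
r_1² = (-0.534)² = 0.285156
Numerator = -0.4 − 0.2852 = -0.6852; denominator = 1 − 0.2852 = 0.7148
φ_{22} = -0.6852 / 0.7148 = -0.958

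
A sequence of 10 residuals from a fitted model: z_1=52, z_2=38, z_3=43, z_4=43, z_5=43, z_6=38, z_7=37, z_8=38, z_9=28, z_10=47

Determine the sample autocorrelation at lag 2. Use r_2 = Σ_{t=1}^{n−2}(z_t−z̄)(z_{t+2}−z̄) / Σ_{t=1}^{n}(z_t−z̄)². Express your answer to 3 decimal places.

Mean z̄ = (52 + 38 + 43 + 43 + 43 + 38 + 37 + 38 + 28 + 47)/10 = 40.7000
Numerator Σ_{t=1}^{8}(z_t−z̄)(z_{t+2}−z̄) = 47.6200
Denominator Σ(z_t−z̄)² = 380.1000
r_2 = 47.6200 / 380.1000 = 0.125

0.125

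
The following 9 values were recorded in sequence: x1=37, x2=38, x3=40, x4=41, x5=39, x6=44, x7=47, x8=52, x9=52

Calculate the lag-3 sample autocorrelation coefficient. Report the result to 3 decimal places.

Mean x̄ = (37 + 38 + 40 + 41 + 39 + 44 + 47 + 52 + 52)/9 = 43.3333
Σ(x_t−x̄)(x_{t+3}−x̄) = (14.7778) + (23.1111) + (-2.2222) + (-8.5556) + (-37.5556) + (5.7778) = -4.6667
Denominator Σ(x_t−x̄)² = 268.0000
r_3 = -4.6667 / 268.0000 = -0.017

-0.017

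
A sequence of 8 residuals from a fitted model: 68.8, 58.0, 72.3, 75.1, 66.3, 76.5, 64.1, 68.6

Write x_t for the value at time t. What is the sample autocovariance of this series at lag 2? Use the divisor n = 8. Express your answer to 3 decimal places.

-2.097

Mean x̄ = (68.8 + 58.0 + 72.3 + 75.1 + 66.3 + 76.5 + 64.1 + 68.6)/8 = 68.7125
Deviations: 0.0875, -10.7125, 3.5875, 6.3875, -2.4125, 7.7875, -4.6125, -0.1125
Σ_{t=1}^{6}(x_t−x̄)(x_{t+2}−x̄) = -16.7728
γ_2 = -16.7728 / 8 = -2.097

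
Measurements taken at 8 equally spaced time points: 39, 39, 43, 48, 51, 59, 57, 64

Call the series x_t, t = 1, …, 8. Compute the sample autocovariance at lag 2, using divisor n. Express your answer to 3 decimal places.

Mean x̄ = (39 + 39 + 43 + 48 + 51 + 59 + 57 + 64)/8 = 50.0000
Σ_{t=1}^{6}(x_t−x̄)(x_{t+2}−x̄) = 207.0000
γ_2 = 207.0000 / 8 = 25.875

25.875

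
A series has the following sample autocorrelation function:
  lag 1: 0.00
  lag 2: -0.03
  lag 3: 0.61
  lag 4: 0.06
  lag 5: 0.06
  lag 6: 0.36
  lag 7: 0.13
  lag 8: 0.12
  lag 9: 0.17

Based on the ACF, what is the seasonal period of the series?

The largest autocorrelation is r_3 = 0.61, with weaker echoes at lags 6 (0.36) and 9 (0.17); the remaining lags stay at or below 0.13.
The dominant spike at lag 3 indicates a seasonal period of 3.

3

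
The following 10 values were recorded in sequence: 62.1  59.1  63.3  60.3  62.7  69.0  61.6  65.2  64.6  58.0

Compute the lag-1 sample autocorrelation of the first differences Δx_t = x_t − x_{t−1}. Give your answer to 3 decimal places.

-0.453

First differences Δx: -3.0, 4.2, -3.0, 2.4, 6.3, -7.4, 3.6, -0.6, -6.6
Mean of differences = -0.4556
Numerator Σ(Δx_t−Δx̄)(Δx_{t+1}−Δx̄) = -86.4420
Denominator Σ(Δx_t−Δx̄)² = 190.8622
r_1(Δx) = -86.4420 / 190.8622 = -0.453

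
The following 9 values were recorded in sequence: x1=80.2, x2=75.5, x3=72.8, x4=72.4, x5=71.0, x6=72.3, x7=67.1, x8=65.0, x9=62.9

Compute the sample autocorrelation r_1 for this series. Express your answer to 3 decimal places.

0.520

Mean x̄ = (80.2 + 75.5 + 72.8 + 72.4 + 71.0 + 72.3 + 67.1 + 65.0 + 62.9)/9 = 71.0222
Numerator Σ_{t=1}^{8}(x_t−x̄)(x_{t+1}−x̄) = 118.9695
Denominator Σ(x_t−x̄)² = 228.5956
r_1 = 118.9695 / 228.5956 = 0.520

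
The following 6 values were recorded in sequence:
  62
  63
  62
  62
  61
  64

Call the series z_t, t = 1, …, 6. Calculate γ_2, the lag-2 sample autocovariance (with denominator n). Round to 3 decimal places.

Mean z̄ = (62 + 63 + 62 + 62 + 61 + 64)/6 = 62.3333
Deviations: -0.3333, 0.6667, -0.3333, -0.3333, -1.3333, 1.6667
Σ_{t=1}^{4}(z_t−z̄)(z_{t+2}−z̄) = -0.2222
γ_2 = -0.2222 / 6 = -0.037

-0.037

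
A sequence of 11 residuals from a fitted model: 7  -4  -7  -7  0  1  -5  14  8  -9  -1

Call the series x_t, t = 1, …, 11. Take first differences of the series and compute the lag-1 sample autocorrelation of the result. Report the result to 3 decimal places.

First differences Δx: -11, -3, 0, 7, 1, -6, 19, -6, -17, 8
Mean of differences = -0.8000
Numerator Σ(Δx_t−Δx̄)(Δx_{t+1}−Δx̄) = -232.6400
Denominator Σ(Δx_t−Δx̄)² = 959.6000
r_1(Δx) = -232.6400 / 959.6000 = -0.242

-0.242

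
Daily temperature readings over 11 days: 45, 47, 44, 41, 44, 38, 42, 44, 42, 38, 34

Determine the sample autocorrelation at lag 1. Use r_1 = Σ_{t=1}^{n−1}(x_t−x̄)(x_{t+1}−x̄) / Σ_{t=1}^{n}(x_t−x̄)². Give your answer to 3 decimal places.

Mean x̄ = (45 + 47 + 44 + 41 + 44 + 38 + 42 + 44 + 42 + 38 + 34)/11 = 41.7273
Numerator Σ_{t=1}^{10}(x_t−x̄)(x_{t+1}−x̄) = 45.4711
Denominator Σ(x_t−x̄)² = 142.1818
r_1 = 45.4711 / 142.1818 = 0.320

0.320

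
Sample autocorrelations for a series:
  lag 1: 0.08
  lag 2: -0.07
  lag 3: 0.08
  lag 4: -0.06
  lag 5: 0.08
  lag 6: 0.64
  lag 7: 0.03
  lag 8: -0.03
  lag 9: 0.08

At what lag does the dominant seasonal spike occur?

The largest autocorrelation is r_6 = 0.64; the remaining lags stay at or below 0.08.
The dominant spike at lag 6 indicates a seasonal period of 6.

6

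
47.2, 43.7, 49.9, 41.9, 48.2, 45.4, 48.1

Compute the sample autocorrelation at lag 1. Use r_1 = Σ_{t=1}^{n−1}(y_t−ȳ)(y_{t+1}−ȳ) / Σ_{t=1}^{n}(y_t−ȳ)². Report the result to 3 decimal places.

-0.823

Mean ȳ = (47.2 + 43.7 + 49.9 + 41.9 + 48.2 + 45.4 + 48.1)/7 = 46.3429
Numerator Σ_{t=1}^{6}(y_t−ȳ)(y_{t+1}−ȳ) = -39.1290
Denominator Σ(y_t−ȳ)² = 47.5371
r_1 = -39.1290 / 47.5371 = -0.823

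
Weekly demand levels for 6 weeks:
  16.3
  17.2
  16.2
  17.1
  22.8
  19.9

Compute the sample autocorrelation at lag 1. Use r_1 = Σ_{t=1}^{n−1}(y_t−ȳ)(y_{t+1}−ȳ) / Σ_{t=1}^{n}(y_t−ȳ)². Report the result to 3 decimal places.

Mean ȳ = (16.3 + 17.2 + 16.2 + 17.1 + 22.8 + 19.9)/6 = 18.2500
Deviations from mean: -1.9500, -1.0500, -2.0500, -1.1500, 4.5500, 1.6500
Σ(y_t−ȳ)(y_{t+1}−ȳ) = (2.0475) + (2.1525) + (2.3575) + (-5.2325) + (7.5075) = 8.8325
Denominator Σ(y_t−ȳ)² = 33.8550
r_1 = 8.8325 / 33.8550 = 0.261

0.261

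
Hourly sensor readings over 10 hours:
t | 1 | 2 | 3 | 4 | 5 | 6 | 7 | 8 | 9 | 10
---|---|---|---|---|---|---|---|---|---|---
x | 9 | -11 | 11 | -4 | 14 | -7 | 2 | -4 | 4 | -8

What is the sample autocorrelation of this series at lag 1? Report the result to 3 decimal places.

Mean x̄ = (9 − 11 + 11 − 4 + 14 − 7 + 2 − 4 + 4 − 8)/10 = 0.6000
Numerator Σ_{t=1}^{9}(x_t−x̄)(x_{t+1}−x̄) = -491.3600
Denominator Σ(x_t−x̄)² = 680.4000
r_1 = -491.3600 / 680.4000 = -0.722

-0.722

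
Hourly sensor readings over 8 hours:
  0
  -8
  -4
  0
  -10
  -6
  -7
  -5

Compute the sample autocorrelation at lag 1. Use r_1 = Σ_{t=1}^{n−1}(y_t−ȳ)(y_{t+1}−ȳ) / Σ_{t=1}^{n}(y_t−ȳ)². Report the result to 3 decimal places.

-0.344

Mean ȳ = (0 − 8 − 4 + 0 − 10 − 6 − 7 − 5)/8 = -5.0000
Σ(y_t−ȳ)(y_{t+1}−ȳ) = (-15.0000) + (-3.0000) + (5.0000) + (-25.0000) + (5.0000) + (2.0000) + (0.0000) = -31.0000
Denominator Σ(y_t−ȳ)² = 90.0000
r_1 = -31.0000 / 90.0000 = -0.344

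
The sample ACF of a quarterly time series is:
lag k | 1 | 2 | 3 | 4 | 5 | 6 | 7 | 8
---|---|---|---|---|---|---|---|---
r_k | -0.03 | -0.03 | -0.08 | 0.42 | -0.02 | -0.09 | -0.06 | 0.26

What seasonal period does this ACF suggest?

The largest autocorrelation is r_4 = 0.42, with a weaker echo at lag 8 (0.26); the remaining lags stay at or below -0.02.
The dominant spike at lag 4 indicates a seasonal period of 4.

4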